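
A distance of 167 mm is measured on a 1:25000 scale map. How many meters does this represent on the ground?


ground = 167 mm * 25000 / 1000 = 4175.0 m

4175.0 m


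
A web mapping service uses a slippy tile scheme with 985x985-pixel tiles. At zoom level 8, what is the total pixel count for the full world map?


tiles per axis = 2^8 = 256
total tiles = 256^2 = 65536
pixels per axis = 256 * 985 = 252160
total pixels = 252160^2 = 63584665600

63584665600 pixels


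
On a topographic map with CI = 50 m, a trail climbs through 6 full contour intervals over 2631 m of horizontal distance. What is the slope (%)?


elevation change = 6 * 50 = 300 m
slope = 300 / 2631 * 100 = 11.4%

11.4%


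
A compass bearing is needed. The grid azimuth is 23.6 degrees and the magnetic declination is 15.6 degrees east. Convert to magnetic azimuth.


magnetic azimuth = grid azimuth - declination (east +ve)
mag_az = 23.6 - 15.6 = 8.0 degrees

8.0 degrees


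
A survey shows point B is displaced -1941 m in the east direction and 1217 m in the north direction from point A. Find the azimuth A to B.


az = atan2(-1941, 1217) = -57.9 deg
adjusted to 0-360: 302.1 degrees

302.1 degrees


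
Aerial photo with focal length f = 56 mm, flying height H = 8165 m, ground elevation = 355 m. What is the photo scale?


scale = f / (H - h) = 56 mm / 7810 m = 56 / 7810000 = 1:139464

1:139464


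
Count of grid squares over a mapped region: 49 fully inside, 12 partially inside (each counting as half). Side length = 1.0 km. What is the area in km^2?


effective squares = 49 + 12 * 0.5 = 55.0
area = 55.0 * 1.0 = 55.0 km^2

55.0 km^2


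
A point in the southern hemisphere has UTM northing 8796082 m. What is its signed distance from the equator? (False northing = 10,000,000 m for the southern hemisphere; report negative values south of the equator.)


For southern: actual = 8796082 - 10000000 = -1203918 m

-1203918 m


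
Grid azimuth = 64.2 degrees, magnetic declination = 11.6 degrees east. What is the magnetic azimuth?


magnetic azimuth = grid azimuth - declination (east +ve)
mag_az = 64.2 - 11.6 = 52.6 degrees

52.6 degrees


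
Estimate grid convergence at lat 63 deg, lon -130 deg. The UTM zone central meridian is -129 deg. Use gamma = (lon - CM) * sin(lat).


gamma = (-130 - -129) * sin(63) = -1 * 0.891007 = -0.891 degrees

-0.891 degrees


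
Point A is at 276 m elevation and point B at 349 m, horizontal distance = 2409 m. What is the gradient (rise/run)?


gradient = (349 - 276) / 2409 = 73 / 2409 = 0.0303

0.0303


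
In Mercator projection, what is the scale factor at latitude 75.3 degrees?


SF = 1 / cos(75.3) = 1 / 0.253758 = 3.941

3.941


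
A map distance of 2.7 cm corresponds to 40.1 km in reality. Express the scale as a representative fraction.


ground = 40.1 km = 4010000 cm; RF denominator = ground / map = 4010000 / 2.7 ≈ 1485185; RF = 1:1485185

1:1485185


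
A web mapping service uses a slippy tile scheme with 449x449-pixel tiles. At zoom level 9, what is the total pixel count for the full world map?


tiles per axis = 2^9 = 512
total tiles = 512^2 = 262144
pixels per axis = 512 * 449 = 229888
total pixels = 229888^2 = 52848492544

52848492544 pixels


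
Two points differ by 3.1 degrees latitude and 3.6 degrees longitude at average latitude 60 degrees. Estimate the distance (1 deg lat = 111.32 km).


dlat_km = 3.1 * 111.32 = 345.092
dlon_km = 3.6 * 111.32 * cos(60) ≈ 200.376
dist = sqrt(345.092^2 + 200.376^2) ≈ 399.0 km

399.0 km


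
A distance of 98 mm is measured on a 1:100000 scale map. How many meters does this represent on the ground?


ground = 98 mm * 100000 / 1000 = 9800.0 m

9800.0 m


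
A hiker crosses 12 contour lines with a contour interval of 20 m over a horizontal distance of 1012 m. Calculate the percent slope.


elevation change = 12 * 20 = 240 m
slope = 240 / 1012 * 100 = 23.7%

23.7%


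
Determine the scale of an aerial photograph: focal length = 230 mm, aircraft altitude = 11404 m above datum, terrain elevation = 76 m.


scale = f / (H - h) = 230 mm / 11328 m = 230 / 11328000 = 1:49252

1:49252


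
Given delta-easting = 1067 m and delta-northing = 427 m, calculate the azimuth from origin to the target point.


az = atan2(1067, 427) = 68.2 deg
adjusted to 0-360: 68.2 degrees

68.2 degrees


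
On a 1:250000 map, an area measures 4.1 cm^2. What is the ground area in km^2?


ground_area = 4.1 * (250000/100)^2 = 25625000.0 m^2 = 25.625 km^2

25.625 km^2


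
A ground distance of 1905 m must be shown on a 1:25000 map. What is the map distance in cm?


map_cm = 1905 * 100 / 25000 = 7.62 cm

7.62 cm


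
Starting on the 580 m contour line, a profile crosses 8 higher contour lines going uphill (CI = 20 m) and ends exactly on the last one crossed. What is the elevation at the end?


elevation = 580 + 8 * 20 = 740 m

740 m


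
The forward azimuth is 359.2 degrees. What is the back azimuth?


back azimuth = (359.2 + 180) mod 360 = 179.2 degrees

179.2 degrees


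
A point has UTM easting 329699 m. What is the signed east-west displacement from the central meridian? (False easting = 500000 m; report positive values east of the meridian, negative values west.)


displacement = 329699 - 500000 = -170301 m

-170301 m


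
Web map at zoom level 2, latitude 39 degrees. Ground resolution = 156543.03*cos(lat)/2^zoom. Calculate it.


res = 156543.03 * cos(39) / 2^2 = 156543.03 * 0.77714596 / 4 = 30414.2 m/pixel

30414.2 m/pixel


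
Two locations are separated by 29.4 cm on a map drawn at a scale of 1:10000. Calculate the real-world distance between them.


ground = 29.4 cm * 10000 / 100 = 2940.0 m = 2.94 km

2.94 km


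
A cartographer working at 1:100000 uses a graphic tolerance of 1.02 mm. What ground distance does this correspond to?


ground = 1.02 mm * 100000 / 1000 = 102.0 m

102.0 m


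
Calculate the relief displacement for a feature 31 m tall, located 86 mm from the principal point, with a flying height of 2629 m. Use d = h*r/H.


d = h * r / H = 31 * 86 / 2629 = 1.01 mm

1.01 mm


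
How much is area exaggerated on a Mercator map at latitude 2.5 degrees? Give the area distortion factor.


area_distortion = 1/cos^2(2.5) = 1.002

1.002


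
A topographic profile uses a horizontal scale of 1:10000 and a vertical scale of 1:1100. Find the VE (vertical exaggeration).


VE = horizontal_scale / vertical_scale = 10000 / 1100 ≈ 9.1

9.1x


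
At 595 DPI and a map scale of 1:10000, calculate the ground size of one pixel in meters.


pixel_cm = 2.54 / 595 ≈ 0.004269 cm
ground = pixel_cm * 10000 / 100 = 2.54 * 10000 / (595 * 100) = 25400 / 59500 ≈ 0.43 m

0.43 m


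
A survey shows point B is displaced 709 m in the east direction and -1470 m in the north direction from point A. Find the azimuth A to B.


az = atan2(709, -1470) = 154.3 deg
adjusted to 0-360: 154.3 degrees

154.3 degrees


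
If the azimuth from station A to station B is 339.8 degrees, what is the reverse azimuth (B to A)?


back azimuth = (339.8 + 180) mod 360 = 159.8 degrees

159.8 degrees


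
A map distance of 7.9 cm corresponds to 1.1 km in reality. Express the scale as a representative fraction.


ground = 1.1 km = 110000 cm; RF denominator = ground / map = 110000 / 7.9 ≈ 13924; RF = 1:13924

1:13924


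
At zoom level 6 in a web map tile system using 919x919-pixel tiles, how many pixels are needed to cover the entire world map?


tiles per axis = 2^6 = 64
total tiles = 64^2 = 4096
pixels per axis = 64 * 919 = 58816
total pixels = 58816^2 = 3459321856

3459321856 pixels


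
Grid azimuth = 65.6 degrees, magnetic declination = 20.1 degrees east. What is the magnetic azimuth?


magnetic azimuth = grid azimuth - declination (east +ve)
mag_az = 65.6 - 20.1 = 45.5 degrees

45.5 degrees


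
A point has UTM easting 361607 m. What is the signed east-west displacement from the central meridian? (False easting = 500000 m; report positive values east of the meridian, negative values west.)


displacement = 361607 - 500000 = -138393 m

-138393 m


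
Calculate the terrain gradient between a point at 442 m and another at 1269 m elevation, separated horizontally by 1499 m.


gradient = (1269 - 442) / 1499 = 827 / 1499 = 0.5517

0.5517


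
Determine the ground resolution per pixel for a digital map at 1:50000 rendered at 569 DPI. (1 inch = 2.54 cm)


pixel_cm = 2.54 / 569 ≈ 0.004464 cm
ground = pixel_cm * 50000 / 100 = 2.54 * 50000 / (569 * 100) = 127000 / 56900 ≈ 2.23 m

2.23 m


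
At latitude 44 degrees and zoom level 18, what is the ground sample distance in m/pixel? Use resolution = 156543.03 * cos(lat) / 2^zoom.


res = 156543.03 * cos(44) / 2^18 = 156543.03 * 0.7193398 / 262144 = 0.43 m/pixel

0.43 m/pixel


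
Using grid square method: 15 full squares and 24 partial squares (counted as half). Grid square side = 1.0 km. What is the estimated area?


effective squares = 15 + 24 * 0.5 = 27.0
area = 27.0 * 1.0 = 27.0 km^2

27.0 km^2


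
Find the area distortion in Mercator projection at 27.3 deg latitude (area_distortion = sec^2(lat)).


area_distortion = 1/cos^2(27.3) = 1.266

1.266


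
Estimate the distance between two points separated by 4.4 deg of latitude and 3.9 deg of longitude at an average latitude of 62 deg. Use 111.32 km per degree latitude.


dlat_km = 4.4 * 111.32 = 489.808
dlon_km = 3.9 * 111.32 * cos(62) ≈ 203.82
dist = sqrt(489.808^2 + 203.82^2) ≈ 530.5 km

530.5 km


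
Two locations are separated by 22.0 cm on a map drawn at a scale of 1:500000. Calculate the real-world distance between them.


ground = 22.0 cm * 500000 / 100 = 110000.0 m = 110.0 km

110.0 km


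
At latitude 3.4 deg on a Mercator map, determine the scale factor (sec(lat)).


SF = 1 / cos(3.4) = 1 / 0.99824 = 1.002

1.002


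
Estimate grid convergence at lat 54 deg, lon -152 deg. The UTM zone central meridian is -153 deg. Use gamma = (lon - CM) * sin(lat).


gamma = (-152 - -153) * sin(54) = 1 * 0.809017 = 0.809 degrees

0.809 degrees


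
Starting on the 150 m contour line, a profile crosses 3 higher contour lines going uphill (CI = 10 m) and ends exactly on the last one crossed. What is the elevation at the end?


elevation = 150 + 3 * 10 = 180 m

180 m


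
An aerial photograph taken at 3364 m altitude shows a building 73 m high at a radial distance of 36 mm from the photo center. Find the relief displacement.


d = h * r / H = 73 * 36 / 3364 = 0.78 mm

0.78 mm


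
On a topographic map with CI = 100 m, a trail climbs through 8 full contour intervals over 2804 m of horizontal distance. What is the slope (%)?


elevation change = 8 * 100 = 800 m
slope = 800 / 2804 * 100 = 28.5%

28.5%


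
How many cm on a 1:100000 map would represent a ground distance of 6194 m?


map_cm = 6194 * 100 / 100000 = 6.194 cm ≈ 6.19 cm

6.19 cm


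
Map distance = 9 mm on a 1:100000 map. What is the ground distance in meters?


ground = 9 mm * 100000 / 1000 = 900.0 m

900.0 m


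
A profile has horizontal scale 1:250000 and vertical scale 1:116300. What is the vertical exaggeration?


VE = horizontal_scale / vertical_scale = 250000 / 116300 ≈ 2.1

2.1x


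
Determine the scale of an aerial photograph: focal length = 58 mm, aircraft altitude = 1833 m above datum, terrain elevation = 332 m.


scale = f / (H - h) = 58 mm / 1501 m = 58 / 1501000 = 1:25879

1:25879


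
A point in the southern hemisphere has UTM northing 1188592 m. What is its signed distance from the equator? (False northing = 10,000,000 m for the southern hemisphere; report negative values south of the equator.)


For southern: actual = 1188592 - 10000000 = -8811408 m

-8811408 m


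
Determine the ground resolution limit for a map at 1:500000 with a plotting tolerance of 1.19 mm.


ground = 1.19 mm * 500000 / 1000 = 595.0 m

595.0 m


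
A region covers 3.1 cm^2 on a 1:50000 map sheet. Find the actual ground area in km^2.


ground_area = 3.1 * (50000/100)^2 = 775000.0 m^2 = 0.775 km^2

0.775 km^2


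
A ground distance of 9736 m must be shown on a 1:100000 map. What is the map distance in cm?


map_cm = 9736 * 100 / 100000 = 9.736 cm ≈ 9.74 cm

9.74 cm


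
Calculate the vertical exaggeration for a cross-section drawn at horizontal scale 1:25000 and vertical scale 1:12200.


VE = horizontal_scale / vertical_scale = 25000 / 12200 ≈ 2.0

2.0x


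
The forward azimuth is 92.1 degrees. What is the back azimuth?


back azimuth = (92.1 + 180) mod 360 = 272.1 degrees

272.1 degrees


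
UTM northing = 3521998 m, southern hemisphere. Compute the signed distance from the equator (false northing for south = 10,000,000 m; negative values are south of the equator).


For southern: actual = 3521998 - 10000000 = -6478002 m

-6478002 m


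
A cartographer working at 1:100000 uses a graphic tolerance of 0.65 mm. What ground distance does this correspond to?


ground = 0.65 mm * 100000 / 1000 = 65.0 m

65.0 m


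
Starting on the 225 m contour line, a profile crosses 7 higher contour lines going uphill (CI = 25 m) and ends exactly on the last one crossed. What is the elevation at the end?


elevation = 225 + 7 * 25 = 400 m

400 m


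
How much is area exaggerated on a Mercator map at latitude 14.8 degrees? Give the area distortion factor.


area_distortion = 1/cos^2(14.8) = 1.07

1.07


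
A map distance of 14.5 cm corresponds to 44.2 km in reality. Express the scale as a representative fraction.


ground = 44.2 km = 4420000 cm; RF denominator = ground / map = 4420000 / 14.5 ≈ 304828; RF = 1:304828

1:304828


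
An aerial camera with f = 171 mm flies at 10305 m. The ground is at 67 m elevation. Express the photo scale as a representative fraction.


scale = f / (H - h) = 171 mm / 10238 m = 171 / 10238000 = 1:59871

1:59871


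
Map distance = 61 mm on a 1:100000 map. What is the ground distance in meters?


ground = 61 mm * 100000 / 1000 = 6100.0 m

6100.0 m


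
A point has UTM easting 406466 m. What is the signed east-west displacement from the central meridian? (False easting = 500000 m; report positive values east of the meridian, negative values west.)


displacement = 406466 - 500000 = -93534 m

-93534 m


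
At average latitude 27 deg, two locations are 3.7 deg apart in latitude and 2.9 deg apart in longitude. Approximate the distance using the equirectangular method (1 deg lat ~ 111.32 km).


dlat_km = 3.7 * 111.32 = 411.884
dlon_km = 2.9 * 111.32 * cos(27) ≈ 287.642
dist = sqrt(411.884^2 + 287.642^2) ≈ 502.4 km

502.4 km


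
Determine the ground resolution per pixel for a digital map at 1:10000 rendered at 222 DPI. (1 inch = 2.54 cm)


pixel_cm = 2.54 / 222 ≈ 0.011441 cm
ground = pixel_cm * 10000 / 100 = 2.54 * 10000 / (222 * 100) = 25400 / 22200 ≈ 1.14 m

1.14 m


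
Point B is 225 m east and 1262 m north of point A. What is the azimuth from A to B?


az = atan2(225, 1262) = 10.1 deg
adjusted to 0-360: 10.1 degrees

10.1 degrees


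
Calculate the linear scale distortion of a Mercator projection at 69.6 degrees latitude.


SF = 1 / cos(69.6) = 1 / 0.348572 = 2.869

2.869


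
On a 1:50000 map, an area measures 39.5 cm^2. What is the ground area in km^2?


ground_area = 39.5 * (50000/100)^2 = 9875000.0 m^2 = 9.875 km^2

9.875 km^2


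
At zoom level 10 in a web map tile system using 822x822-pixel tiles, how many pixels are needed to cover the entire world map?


tiles per axis = 2^10 = 1024
total tiles = 1024^2 = 1048576
pixels per axis = 1024 * 822 = 841728
total pixels = 841728^2 = 708506025984

708506025984 pixels


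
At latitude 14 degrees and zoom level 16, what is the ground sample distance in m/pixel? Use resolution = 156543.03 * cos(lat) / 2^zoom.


res = 156543.03 * cos(14) / 2^16 = 156543.03 * 0.97029573 / 65536 = 2.32 m/pixel

2.32 m/pixel


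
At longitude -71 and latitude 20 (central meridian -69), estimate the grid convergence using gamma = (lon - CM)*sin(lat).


gamma = (-71 - -69) * sin(20) = -2 * 0.34202 = -0.684 degrees

-0.684 degrees


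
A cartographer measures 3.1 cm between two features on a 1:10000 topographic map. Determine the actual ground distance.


ground = 3.1 cm * 10000 / 100 = 310.0 m

310.0 m


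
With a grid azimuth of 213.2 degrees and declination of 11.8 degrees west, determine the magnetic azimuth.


magnetic azimuth = grid azimuth - declination (east +ve)
mag_az = 213.2 - -11.8 = 225.0 degrees

225.0 degrees


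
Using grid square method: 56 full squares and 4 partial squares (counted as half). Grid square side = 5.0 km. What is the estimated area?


effective squares = 56 + 4 * 0.5 = 58.0
area = 58.0 * 25.0 = 1450.0 km^2

1450.0 km^2


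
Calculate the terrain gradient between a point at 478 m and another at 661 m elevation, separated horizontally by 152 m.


gradient = (661 - 478) / 152 = 183 / 152 = 1.2039

1.2039


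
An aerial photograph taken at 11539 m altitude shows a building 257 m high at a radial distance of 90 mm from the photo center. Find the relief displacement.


d = h * r / H = 257 * 90 / 11539 = 2.0 mm

2.0 mm


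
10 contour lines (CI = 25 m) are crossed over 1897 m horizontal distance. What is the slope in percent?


elevation change = 10 * 25 = 250 m
slope = 250 / 1897 * 100 = 13.2%

13.2%


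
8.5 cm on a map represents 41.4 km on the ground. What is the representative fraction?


ground = 41.4 km = 4140000 cm; RF denominator = ground / map = 4140000 / 8.5 ≈ 487059; RF = 1:487059

1:487059


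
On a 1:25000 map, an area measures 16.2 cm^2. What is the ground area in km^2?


ground_area = 16.2 * (25000/100)^2 = 1012500.0 m^2 = 1.0125 km^2 ≈ 1.013 km^2

1.013 km^2


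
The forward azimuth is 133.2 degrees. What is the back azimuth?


back azimuth = (133.2 + 180) mod 360 = 313.2 degrees

313.2 degrees


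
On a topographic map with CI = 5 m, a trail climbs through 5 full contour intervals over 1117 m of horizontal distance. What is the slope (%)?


elevation change = 5 * 5 = 25 m
slope = 25 / 1117 * 100 = 2.2%

2.2%


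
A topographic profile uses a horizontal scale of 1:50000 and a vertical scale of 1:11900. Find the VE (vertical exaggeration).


VE = horizontal_scale / vertical_scale = 50000 / 11900 ≈ 4.2

4.2x


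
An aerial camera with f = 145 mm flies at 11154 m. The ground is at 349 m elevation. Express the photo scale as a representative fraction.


scale = f / (H - h) = 145 mm / 10805 m = 145 / 10805000 = 1:74517

1:74517


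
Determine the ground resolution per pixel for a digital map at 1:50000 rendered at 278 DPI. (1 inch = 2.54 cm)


pixel_cm = 2.54 / 278 ≈ 0.009137 cm
ground = pixel_cm * 50000 / 100 = 2.54 * 50000 / (278 * 100) = 127000 / 27800 ≈ 4.57 m

4.57 m


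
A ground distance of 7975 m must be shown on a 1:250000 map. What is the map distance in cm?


map_cm = 7975 * 100 / 250000 = 3.19 cm

3.19 cm


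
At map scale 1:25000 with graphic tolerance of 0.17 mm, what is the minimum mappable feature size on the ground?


ground = 0.17 mm * 25000 / 1000 = 4.25 m

4.25 m


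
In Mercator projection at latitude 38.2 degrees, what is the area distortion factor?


area_distortion = 1/cos^2(38.2) = 1.619

1.619


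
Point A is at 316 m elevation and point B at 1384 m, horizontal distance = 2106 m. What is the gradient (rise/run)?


gradient = (1384 - 316) / 2106 = 1068 / 2106 = 0.5071

0.5071


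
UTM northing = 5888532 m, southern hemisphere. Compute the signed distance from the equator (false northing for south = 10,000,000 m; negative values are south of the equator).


For southern: actual = 5888532 - 10000000 = -4111468 m

-4111468 m


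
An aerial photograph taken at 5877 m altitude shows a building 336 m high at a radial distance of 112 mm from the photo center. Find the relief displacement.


d = h * r / H = 336 * 112 / 5877 = 6.4 mm

6.4 mm


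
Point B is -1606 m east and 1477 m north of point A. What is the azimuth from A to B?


az = atan2(-1606, 1477) = -47.4 deg
adjusted to 0-360: 312.6 degrees

312.6 degrees


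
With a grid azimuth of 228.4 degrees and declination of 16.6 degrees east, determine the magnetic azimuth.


magnetic azimuth = grid azimuth - declination (east +ve)
mag_az = 228.4 - 16.6 = 211.8 degrees

211.8 degrees


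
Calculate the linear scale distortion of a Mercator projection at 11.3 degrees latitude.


SF = 1 / cos(11.3) = 1 / 0.980615 = 1.02

1.02


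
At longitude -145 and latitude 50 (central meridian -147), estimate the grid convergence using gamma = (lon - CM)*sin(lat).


gamma = (-145 - -147) * sin(50) = 2 * 0.766044 = 1.532 degrees

1.532 degrees


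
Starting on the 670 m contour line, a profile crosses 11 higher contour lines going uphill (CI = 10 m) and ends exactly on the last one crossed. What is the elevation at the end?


elevation = 670 + 11 * 10 = 780 m

780 m


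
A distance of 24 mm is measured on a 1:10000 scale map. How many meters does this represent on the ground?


ground = 24 mm * 10000 / 1000 = 240.0 m

240.0 m


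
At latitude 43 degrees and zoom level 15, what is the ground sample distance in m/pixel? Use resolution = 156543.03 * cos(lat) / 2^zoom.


res = 156543.03 * cos(43) / 2^15 = 156543.03 * 0.7313537 / 32768 = 3.49 m/pixel

3.49 m/pixel


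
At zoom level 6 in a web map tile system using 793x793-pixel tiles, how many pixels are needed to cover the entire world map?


tiles per axis = 2^6 = 64
total tiles = 64^2 = 4096
pixels per axis = 64 * 793 = 50752
total pixels = 50752^2 = 2575765504

2575765504 pixels


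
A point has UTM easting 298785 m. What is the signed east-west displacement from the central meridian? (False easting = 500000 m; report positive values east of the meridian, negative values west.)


displacement = 298785 - 500000 = -201215 m

-201215 m


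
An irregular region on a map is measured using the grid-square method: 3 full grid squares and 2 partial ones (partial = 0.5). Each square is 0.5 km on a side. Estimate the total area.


effective squares = 3 + 2 * 0.5 = 4.0
area = 4.0 * 0.25 = 1.0 km^2

1.0 km^2


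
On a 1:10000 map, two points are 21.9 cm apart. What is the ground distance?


ground = 21.9 cm * 10000 / 100 = 2190.0 m = 2.19 km

2.19 km


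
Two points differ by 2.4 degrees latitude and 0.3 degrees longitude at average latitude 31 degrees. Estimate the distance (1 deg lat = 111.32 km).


dlat_km = 2.4 * 111.32 = 267.168
dlon_km = 0.3 * 111.32 * cos(31) ≈ 28.626
dist = sqrt(267.168^2 + 28.626^2) ≈ 268.7 km

268.7 km


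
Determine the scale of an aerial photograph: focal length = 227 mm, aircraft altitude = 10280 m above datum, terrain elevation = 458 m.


scale = f / (H - h) = 227 mm / 9822 m = 227 / 9822000 = 1:43269

1:43269


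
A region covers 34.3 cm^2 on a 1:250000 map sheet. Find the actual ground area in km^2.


ground_area = 34.3 * (250000/100)^2 = 214375000.0 m^2 = 214.375 km^2

214.375 km^2


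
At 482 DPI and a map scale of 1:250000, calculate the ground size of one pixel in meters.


pixel_cm = 2.54 / 482 ≈ 0.00527 cm
ground = pixel_cm * 250000 / 100 = 2.54 * 250000 / (482 * 100) = 635000 / 48200 ≈ 13.17 m

13.17 m


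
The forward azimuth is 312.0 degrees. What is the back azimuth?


back azimuth = (312.0 + 180) mod 360 = 132.0 degrees

132.0 degrees


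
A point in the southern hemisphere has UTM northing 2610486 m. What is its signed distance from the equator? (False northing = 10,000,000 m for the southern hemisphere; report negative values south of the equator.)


For southern: actual = 2610486 - 10000000 = -7389514 m

-7389514 m


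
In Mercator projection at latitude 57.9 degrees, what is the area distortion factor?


area_distortion = 1/cos^2(57.9) = 3.541

3.541


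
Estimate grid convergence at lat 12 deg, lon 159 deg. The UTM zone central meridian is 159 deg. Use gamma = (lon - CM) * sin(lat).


gamma = (159 - 159) * sin(12) = 0 * 0.207912 = 0.0 degrees

0.0 degrees


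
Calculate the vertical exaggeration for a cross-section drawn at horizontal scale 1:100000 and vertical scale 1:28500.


VE = horizontal_scale / vertical_scale = 100000 / 28500 ≈ 3.5

3.5x


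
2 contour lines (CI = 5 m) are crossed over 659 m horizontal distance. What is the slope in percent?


elevation change = 2 * 5 = 10 m
slope = 10 / 659 * 100 = 1.5%

1.5%


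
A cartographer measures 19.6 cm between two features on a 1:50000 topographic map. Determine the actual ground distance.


ground = 19.6 cm * 50000 / 100 = 9800.0 m = 9.8 km

9.8 km


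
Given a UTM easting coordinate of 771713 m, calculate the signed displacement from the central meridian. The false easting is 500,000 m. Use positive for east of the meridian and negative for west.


displacement = 771713 - 500000 = 271713 m

271713 m


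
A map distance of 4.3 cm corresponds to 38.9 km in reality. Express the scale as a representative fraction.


ground = 38.9 km = 3890000 cm; RF denominator = ground / map = 3890000 / 4.3 ≈ 904651; RF = 1:904651

1:904651


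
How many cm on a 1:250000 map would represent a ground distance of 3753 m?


map_cm = 3753 * 100 / 250000 = 1.5012 cm ≈ 1.5 cm

1.5 cm


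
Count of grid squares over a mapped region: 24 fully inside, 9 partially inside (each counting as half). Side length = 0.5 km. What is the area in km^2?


effective squares = 24 + 9 * 0.5 = 28.5
area = 28.5 * 0.25 = 7.125 km^2

7.125 km^2


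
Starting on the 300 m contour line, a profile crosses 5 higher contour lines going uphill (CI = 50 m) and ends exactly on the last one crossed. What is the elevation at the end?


elevation = 300 + 5 * 50 = 550 m

550 m


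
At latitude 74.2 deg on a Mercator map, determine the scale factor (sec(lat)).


SF = 1 / cos(74.2) = 1 / 0.27228 = 3.673

3.673


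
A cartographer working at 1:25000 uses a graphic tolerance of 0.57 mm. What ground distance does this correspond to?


ground = 0.57 mm * 25000 / 1000 = 14.25 m

14.25 m


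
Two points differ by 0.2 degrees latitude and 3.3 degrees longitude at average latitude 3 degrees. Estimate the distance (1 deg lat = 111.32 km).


dlat_km = 0.2 * 111.32 = 22.264
dlon_km = 3.3 * 111.32 * cos(3) ≈ 366.853
dist = sqrt(22.264^2 + 366.853^2) ≈ 367.5 km

367.5 km


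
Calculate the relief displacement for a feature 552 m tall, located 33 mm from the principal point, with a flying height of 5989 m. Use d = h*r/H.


d = h * r / H = 552 * 33 / 5989 = 3.04 mm

3.04 mm


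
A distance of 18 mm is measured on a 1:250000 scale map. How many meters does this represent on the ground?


ground = 18 mm * 250000 / 1000 = 4500.0 m

4500.0 m


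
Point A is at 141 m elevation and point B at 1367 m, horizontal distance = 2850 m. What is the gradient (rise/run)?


gradient = (1367 - 141) / 2850 = 1226 / 2850 = 0.4302

0.4302


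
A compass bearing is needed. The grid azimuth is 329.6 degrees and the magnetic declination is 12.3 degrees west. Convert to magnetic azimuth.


magnetic azimuth = grid azimuth - declination (east +ve)
mag_az = 329.6 - -12.3 = 341.9 degrees

341.9 degrees


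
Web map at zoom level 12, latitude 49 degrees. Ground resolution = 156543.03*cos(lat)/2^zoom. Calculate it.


res = 156543.03 * cos(49) / 2^12 = 156543.03 * 0.65605903 / 4096 = 25.07 m/pixel

25.07 m/pixel


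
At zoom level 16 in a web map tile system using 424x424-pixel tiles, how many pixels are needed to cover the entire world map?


tiles per axis = 2^16 = 65536
total tiles = 65536^2 = 4294967296
pixels per axis = 65536 * 424 = 27787264
total pixels = 27787264^2 = 772132040605696

772132040605696 pixels


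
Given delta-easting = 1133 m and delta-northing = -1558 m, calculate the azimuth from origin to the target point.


az = atan2(1133, -1558) = 144.0 deg
adjusted to 0-360: 144.0 degrees

144.0 degrees


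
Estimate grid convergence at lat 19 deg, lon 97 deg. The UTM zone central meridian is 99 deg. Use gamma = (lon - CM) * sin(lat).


gamma = (97 - 99) * sin(19) = -2 * 0.325568 = -0.651 degrees

-0.651 degrees


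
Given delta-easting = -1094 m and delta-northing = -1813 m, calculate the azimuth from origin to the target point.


az = atan2(-1094, -1813) = -148.9 deg
adjusted to 0-360: 211.1 degrees

211.1 degrees


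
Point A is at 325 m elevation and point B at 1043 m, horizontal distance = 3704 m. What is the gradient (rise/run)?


gradient = (1043 - 325) / 3704 = 718 / 3704 = 0.1938

0.1938


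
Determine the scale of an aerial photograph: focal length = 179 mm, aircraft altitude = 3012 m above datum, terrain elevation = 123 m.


scale = f / (H - h) = 179 mm / 2889 m = 179 / 2889000 = 1:16140

1:16140


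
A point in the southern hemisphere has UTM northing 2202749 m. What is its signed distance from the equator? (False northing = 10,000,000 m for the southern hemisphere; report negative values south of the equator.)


For southern: actual = 2202749 - 10000000 = -7797251 m

-7797251 m


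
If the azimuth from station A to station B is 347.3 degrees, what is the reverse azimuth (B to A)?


back azimuth = (347.3 + 180) mod 360 = 167.3 degrees

167.3 degrees


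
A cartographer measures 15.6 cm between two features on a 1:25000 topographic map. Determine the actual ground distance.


ground = 15.6 cm * 25000 / 100 = 3900.0 m = 3.9 km

3.9 km


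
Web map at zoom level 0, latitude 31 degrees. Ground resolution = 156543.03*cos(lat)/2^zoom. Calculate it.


res = 156543.03 * cos(31) / 2^0 = 156543.03 * 0.8571673 / 1 = 134183.57 m/pixel

134183.57 m/pixel


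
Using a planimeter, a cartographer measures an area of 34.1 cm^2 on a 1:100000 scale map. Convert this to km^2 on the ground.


ground_area = 34.1 * (100000/100)^2 = 34100000.0 m^2 = 34.1 km^2

34.1 km^2


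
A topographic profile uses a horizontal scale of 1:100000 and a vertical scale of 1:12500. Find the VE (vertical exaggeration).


VE = horizontal_scale / vertical_scale = 100000 / 12500 = 8.0

8.0x


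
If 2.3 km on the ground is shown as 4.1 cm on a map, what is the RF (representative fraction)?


ground = 2.3 km = 230000 cm; RF denominator = ground / map = 230000 / 4.1 ≈ 56098; RF = 1:56098

1:56098


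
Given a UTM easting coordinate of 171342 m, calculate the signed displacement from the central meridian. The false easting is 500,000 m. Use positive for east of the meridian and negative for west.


displacement = 171342 - 500000 = -328658 m

-328658 m


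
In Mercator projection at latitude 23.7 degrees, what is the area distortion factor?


area_distortion = 1/cos^2(23.7) = 1.193

1.193


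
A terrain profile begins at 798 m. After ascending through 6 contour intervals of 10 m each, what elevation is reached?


elevation = 798 + 6 * 10 = 858 m

858 m


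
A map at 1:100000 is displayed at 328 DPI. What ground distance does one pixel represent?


pixel_cm = 2.54 / 328 ≈ 0.007744 cm
ground = pixel_cm * 100000 / 100 = 2.54 * 100000 / (328 * 100) = 254000 / 32800 ≈ 7.74 m

7.74 m


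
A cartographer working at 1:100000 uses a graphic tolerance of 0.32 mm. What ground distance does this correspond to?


ground = 0.32 mm * 100000 / 1000 = 32.0 m

32.0 m


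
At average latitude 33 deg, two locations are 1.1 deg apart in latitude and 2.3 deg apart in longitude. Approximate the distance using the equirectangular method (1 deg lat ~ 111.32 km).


dlat_km = 1.1 * 111.32 = 122.452
dlon_km = 2.3 * 111.32 * cos(33) ≈ 214.73
dist = sqrt(122.452^2 + 214.73^2) ≈ 247.2 km

247.2 km


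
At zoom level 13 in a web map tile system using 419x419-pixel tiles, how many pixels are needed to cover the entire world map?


tiles per axis = 2^13 = 8192
total tiles = 8192^2 = 67108864
pixels per axis = 8192 * 419 = 3432448
total pixels = 3432448^2 = 11781699272704

11781699272704 pixels


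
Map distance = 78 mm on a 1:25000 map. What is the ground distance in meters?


ground = 78 mm * 25000 / 1000 = 1950.0 m

1950.0 m


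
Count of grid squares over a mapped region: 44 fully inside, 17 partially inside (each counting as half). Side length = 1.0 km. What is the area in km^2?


effective squares = 44 + 17 * 0.5 = 52.5
area = 52.5 * 1.0 = 52.5 km^2

52.5 km^2


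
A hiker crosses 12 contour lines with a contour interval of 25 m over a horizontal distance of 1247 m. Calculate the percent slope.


elevation change = 12 * 25 = 300 m
slope = 300 / 1247 * 100 = 24.1%

24.1%


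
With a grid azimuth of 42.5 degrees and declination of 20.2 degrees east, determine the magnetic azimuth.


magnetic azimuth = grid azimuth - declination (east +ve)
mag_az = 42.5 - 20.2 = 22.3 degrees

22.3 degrees


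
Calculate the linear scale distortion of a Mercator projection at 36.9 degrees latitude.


SF = 1 / cos(36.9) = 1 / 0.799685 = 1.25

1.25


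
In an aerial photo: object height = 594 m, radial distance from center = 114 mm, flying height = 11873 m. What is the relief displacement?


d = h * r / H = 594 * 114 / 11873 = 5.7 mm

5.7 mm


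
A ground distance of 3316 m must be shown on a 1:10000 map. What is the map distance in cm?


map_cm = 3316 * 100 / 10000 = 33.16 cm

33.16 cm


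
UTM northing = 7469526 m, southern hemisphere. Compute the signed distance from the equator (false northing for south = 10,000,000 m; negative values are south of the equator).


For southern: actual = 7469526 - 10000000 = -2530474 m

-2530474 m


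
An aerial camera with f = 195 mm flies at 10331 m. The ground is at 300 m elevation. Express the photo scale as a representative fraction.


scale = f / (H - h) = 195 mm / 10031 m = 195 / 10031000 = 1:51441

1:51441


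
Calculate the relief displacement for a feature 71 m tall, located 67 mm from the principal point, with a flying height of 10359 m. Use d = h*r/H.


d = h * r / H = 71 * 67 / 10359 = 0.46 mm

0.46 mm


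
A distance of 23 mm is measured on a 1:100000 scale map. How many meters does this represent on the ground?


ground = 23 mm * 100000 / 1000 = 2300.0 m

2300.0 m


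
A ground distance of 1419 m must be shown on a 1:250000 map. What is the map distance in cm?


map_cm = 1419 * 100 / 250000 = 0.5676 cm ≈ 0.57 cm

0.57 cm


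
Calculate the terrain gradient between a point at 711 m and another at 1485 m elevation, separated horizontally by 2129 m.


gradient = (1485 - 711) / 2129 = 774 / 2129 = 0.3636

0.3636


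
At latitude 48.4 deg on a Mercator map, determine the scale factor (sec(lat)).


SF = 1 / cos(48.4) = 1 / 0.663926 = 1.506

1.506


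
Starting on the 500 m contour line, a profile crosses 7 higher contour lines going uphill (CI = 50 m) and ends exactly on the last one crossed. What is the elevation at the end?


elevation = 500 + 7 * 50 = 850 m

850 m


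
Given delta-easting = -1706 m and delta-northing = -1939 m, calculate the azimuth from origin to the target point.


az = atan2(-1706, -1939) = -138.7 deg
adjusted to 0-360: 221.3 degrees

221.3 degrees


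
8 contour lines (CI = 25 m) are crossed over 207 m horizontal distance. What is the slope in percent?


elevation change = 8 * 25 = 200 m
slope = 200 / 207 * 100 = 96.6%

96.6%


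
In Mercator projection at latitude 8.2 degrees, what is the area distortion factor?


area_distortion = 1/cos^2(8.2) = 1.021

1.021


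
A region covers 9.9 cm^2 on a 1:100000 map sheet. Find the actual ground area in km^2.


ground_area = 9.9 * (100000/100)^2 = 9900000.0 m^2 = 9.9 km^2

9.9 km^2


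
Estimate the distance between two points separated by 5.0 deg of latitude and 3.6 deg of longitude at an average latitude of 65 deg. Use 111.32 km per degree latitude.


dlat_km = 5.0 * 111.32 = 556.6
dlon_km = 3.6 * 111.32 * cos(65) ≈ 169.365
dist = sqrt(556.6^2 + 169.365^2) ≈ 581.8 km

581.8 km


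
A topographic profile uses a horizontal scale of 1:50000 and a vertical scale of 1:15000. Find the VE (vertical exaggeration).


VE = horizontal_scale / vertical_scale = 50000 / 15000 ≈ 3.3

3.3x


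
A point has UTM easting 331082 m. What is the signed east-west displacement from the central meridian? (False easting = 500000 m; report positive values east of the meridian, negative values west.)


displacement = 331082 - 500000 = -168918 m

-168918 m


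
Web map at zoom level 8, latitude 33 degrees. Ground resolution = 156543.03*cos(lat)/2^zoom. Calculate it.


res = 156543.03 * cos(33) / 2^8 = 156543.03 * 0.83867057 / 256 = 512.84 m/pixel

512.84 m/pixel


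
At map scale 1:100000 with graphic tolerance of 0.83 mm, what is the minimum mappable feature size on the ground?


ground = 0.83 mm * 100000 / 1000 = 83.0 m

83.0 m


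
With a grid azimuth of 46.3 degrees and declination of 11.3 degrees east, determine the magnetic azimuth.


magnetic azimuth = grid azimuth - declination (east +ve)
mag_az = 46.3 - 11.3 = 35.0 degrees

35.0 degrees


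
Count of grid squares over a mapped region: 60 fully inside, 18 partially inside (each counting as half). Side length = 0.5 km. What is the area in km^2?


effective squares = 60 + 18 * 0.5 = 69.0
area = 69.0 * 0.25 = 17.25 km^2

17.25 km^2


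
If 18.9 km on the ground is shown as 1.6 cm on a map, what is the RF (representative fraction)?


ground = 18.9 km = 1890000 cm; RF denominator = ground / map = 1890000 / 1.6 = 1181250; RF = 1:1181250

1:1181250


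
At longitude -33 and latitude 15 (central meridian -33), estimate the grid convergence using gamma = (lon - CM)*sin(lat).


gamma = (-33 - -33) * sin(15) = 0 * 0.258819 = 0.0 degrees

0.0 degrees


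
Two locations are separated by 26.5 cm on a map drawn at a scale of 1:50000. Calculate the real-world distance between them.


ground = 26.5 cm * 50000 / 100 = 13250.0 m = 13.25 km

13.25 km


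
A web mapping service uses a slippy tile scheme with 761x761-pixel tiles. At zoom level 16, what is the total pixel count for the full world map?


tiles per axis = 2^16 = 65536
total tiles = 65536^2 = 4294967296
pixels per axis = 65536 * 761 = 49872896
total pixels = 49872896^2 = 2487305755426816

2487305755426816 pixels


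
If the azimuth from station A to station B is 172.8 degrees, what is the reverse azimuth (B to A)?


back azimuth = (172.8 + 180) mod 360 = 352.8 degrees

352.8 degrees


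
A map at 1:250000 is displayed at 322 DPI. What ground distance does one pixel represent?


pixel_cm = 2.54 / 322 ≈ 0.007888 cm
ground = pixel_cm * 250000 / 100 = 2.54 * 250000 / (322 * 100) = 635000 / 32200 ≈ 19.72 m

19.72 m


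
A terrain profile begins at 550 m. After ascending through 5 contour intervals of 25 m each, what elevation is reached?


elevation = 550 + 5 * 25 = 675 m

675 m


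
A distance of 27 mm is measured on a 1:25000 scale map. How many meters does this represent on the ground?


ground = 27 mm * 25000 / 1000 = 675.0 m

675.0 m


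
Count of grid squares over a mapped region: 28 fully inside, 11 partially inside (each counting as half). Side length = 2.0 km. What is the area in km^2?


effective squares = 28 + 11 * 0.5 = 33.5
area = 33.5 * 4.0 = 134.0 km^2

134.0 km^2


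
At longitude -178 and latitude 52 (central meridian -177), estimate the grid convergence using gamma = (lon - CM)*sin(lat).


gamma = (-178 - -177) * sin(52) = -1 * 0.788011 = -0.788 degrees

-0.788 degrees


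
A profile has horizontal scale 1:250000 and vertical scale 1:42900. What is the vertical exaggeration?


VE = horizontal_scale / vertical_scale = 250000 / 42900 ≈ 5.8

5.8x
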